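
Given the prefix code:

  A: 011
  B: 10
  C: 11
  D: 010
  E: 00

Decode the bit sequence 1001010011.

BDBA

Read left to right; each codeword is recognised as soon as it completes (prefix code):
  10→B | 010→D | 10→B | 011→A
Decoded message: BDBA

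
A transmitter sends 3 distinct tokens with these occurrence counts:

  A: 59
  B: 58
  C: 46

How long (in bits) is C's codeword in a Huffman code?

Huffman merges, smallest pair first:
C(46) + B(58) → 104
A(59) + 104 → 163
C's leaf is at depth 2, giving a 2-bit codeword.

2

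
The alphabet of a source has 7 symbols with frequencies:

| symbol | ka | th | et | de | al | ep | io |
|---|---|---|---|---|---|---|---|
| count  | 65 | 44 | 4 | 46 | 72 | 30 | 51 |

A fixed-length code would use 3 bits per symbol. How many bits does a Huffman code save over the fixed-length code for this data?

Fixed-length: 3 bits × 312 symbols = 936 bits.
Huffman merges:
combine et(4), ep(30) → 34
combine 34, th(44) → 78
combine de(46), io(51) → 97
combine ka(65), al(72) → 137
combine 78, 97 → 175
combine 137, 175 → 312
Huffman total = 34 + 78 + 97 + 137 + 175 + 312 = 833 bits.
Saving = 936 − 833 = 103 bits.

103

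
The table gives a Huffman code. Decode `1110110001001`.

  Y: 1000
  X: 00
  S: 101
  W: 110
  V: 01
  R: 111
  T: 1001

RVYT

Read left to right; each codeword is recognised as soon as it completes (prefix code):
  111→R | 01→V | 1000→Y | 1001→T
Decoded message: RVYT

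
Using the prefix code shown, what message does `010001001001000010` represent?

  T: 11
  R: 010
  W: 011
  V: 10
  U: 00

RUVRRUR

Read left to right; each codeword is recognised as soon as it completes (prefix code):
  010→R | 00→U | 10→V | 010→R | 010→R | 00→U | 010→R
Decoded message: RUVRRUR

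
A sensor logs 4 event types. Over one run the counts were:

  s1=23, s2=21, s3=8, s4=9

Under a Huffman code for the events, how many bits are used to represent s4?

3

Build the tree from the bottom:
merge s3(8) and s4(9): 17
merge 17 and s2(21): 38
merge s1(23) and 38: 61
s4's leaf is at depth 3, giving a 3-bit codeword.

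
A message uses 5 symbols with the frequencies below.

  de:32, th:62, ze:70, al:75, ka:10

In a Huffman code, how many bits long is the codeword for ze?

2

Repeatedly merge the two smallest:
merge ka(10) and de(32): 42
merge 42 and th(62): 104
merge ze(70) and al(75): 145
merge 104 and 145: 249
ze sits 2 levels below the root, so its codeword is 2 bits.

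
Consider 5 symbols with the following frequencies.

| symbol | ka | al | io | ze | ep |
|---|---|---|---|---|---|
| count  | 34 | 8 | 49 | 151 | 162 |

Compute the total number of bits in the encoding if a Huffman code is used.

779

Greedily combine the two least-frequent nodes:
combine al(8), ka(34) → 42
combine 42, io(49) → 91
combine 91, ze(151) → 242
combine ep(162), 242 → 404
Total encoded bits = sum of merged weights = 42 + 91 + 242 + 404 = 779.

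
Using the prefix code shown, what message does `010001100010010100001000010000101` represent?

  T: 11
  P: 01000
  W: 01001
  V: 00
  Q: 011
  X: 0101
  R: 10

PTVWPPPX

Read left to right; each codeword is recognised as soon as it completes (prefix code):
  01000→P | 11→T | 00→V | 01001→W | 01000→P | 01000→P | 01000→P | 0101→X
Decoded message: PTVWPPPX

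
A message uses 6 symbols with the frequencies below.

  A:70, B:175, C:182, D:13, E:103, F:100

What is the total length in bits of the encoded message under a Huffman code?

1552

Build the Huffman tree bottom-up:
combine D(13), A(70) → 83
combine 83, F(100) → 183
combine E(103), B(175) → 278
combine C(182), 183 → 365
combine 278, 365 → 643
The encoded length is the sum of every internal node's weight: 83 + 183 + 278 + 365 + 643 = 1552 bits.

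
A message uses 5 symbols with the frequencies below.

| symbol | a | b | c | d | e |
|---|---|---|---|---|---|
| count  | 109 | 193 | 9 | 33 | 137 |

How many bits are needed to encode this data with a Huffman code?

962

Merge the two smallest weights repeatedly:
merge c(9) and d(33): 42
merge 42 and a(109): 151
merge e(137) and 151: 288
merge b(193) and 288: 481
Total encoded bits = sum of merged weights = 42 + 151 + 288 + 481 = 962.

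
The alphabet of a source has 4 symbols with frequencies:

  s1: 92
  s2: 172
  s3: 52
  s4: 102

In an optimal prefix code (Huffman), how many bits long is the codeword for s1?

Huffman merges, smallest pair first:
combine s3(52), s1(92) → 144
combine s4(102), 144 → 246
combine s2(172), 246 → 418
s1 sits 3 levels below the root, so its codeword is 3 bits.

3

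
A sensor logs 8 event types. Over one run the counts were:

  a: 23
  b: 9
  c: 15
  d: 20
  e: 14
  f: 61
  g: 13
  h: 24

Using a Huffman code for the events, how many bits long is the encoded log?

Greedily combine the two least-frequent nodes:
combine b(9), g(13) → 22
combine e(14), c(15) → 29
combine d(20), 22 → 42
combine a(23), h(24) → 47
combine 29, 42 → 71
combine 47, f(61) → 108
combine 71, 108 → 179
The encoded length is the sum of every internal node's weight: 22 + 29 + 42 + 47 + 71 + 108 + 179 = 498 bits.

498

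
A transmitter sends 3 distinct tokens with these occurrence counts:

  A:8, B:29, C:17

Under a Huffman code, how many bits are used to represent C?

Huffman merges, smallest pair first:
combine A(8), C(17) → 25
combine 25, B(29) → 54
C sits 2 levels below the root, so its codeword is 2 bits.

2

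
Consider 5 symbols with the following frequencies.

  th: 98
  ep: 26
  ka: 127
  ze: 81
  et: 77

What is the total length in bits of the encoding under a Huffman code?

Greedily combine the two least-frequent nodes:
combine ep(26), et(77) → 103
combine ze(81), th(98) → 179
combine 103, ka(127) → 230
combine 179, 230 → 409
Each symbol's bit-cost is frequency × depth; summing gives 921 bits (equivalently 103 + 179 + 230 + 409).

921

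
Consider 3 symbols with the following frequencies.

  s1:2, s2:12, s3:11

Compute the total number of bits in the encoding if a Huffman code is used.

Build the Huffman tree bottom-up:
merge s1(2) and s3(11): 13
merge s2(12) and 13: 25
The encoded length is the sum of every internal node's weight: 13 + 25 = 38 bits.

38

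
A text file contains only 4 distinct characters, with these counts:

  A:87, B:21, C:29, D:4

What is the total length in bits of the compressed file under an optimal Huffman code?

Merge the two smallest weights repeatedly:
combine D(4), B(21) → 25
combine 25, C(29) → 54
combine 54, A(87) → 141
Total encoded bits = sum of merged weights = 25 + 54 + 141 = 220.

220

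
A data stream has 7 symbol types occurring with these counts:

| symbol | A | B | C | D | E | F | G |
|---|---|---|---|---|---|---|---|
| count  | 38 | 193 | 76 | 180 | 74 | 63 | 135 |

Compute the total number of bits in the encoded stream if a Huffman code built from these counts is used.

2005

Greedily combine the two least-frequent nodes:
merge A(38) and F(63): 101
merge E(74) and C(76): 150
merge 101 and G(135): 236
merge 150 and D(180): 330
merge B(193) and 236: 429
merge 330 and 429: 759
Total encoded bits = sum of merged weights = 101 + 150 + 236 + 330 + 429 + 759 = 2005.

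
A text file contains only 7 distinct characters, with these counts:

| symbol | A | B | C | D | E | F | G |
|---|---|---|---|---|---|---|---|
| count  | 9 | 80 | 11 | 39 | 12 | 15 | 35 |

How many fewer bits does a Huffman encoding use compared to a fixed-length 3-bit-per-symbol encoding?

113

Fixed-length: 3 bits × 201 symbols = 603 bits.
Huffman merges:
A(9) + C(11) → 20
E(12) + F(15) → 27
20 + 27 → 47
G(35) + D(39) → 74
47 + 74 → 121
B(80) + 121 → 201
Huffman total = 20 + 27 + 47 + 74 + 121 + 201 = 490 bits.
Saving = 603 − 490 = 113 bits.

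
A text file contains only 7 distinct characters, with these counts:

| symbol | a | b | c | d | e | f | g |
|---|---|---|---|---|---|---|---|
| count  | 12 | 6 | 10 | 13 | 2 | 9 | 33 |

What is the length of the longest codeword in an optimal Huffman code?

5

Merge the two lowest-weight nodes at each step:
merge e(2) and b(6): 8
merge 8 and f(9): 17
merge c(10) and a(12): 22
merge d(13) and 17: 30
merge 22 and 30: 52
merge g(33) and 52: 85
The first pair merged (e, b) ends up deepest, at depth 5.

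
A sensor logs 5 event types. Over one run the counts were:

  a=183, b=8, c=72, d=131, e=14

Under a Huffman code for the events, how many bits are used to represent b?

4

Build the tree from the bottom:
merge b(8) and e(14): 22
merge 22 and c(72): 94
merge 94 and d(131): 225
merge a(183) and 225: 408
The subtree containing b is merged 4 times, so code length = 4.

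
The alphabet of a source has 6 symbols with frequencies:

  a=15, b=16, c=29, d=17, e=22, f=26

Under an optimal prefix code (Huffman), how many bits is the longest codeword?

Merge the two lowest-weight nodes at each step:
combine a(15), b(16) → 31
combine d(17), e(22) → 39
combine f(26), c(29) → 55
combine 31, 39 → 70
combine 55, 70 → 125
The rarest symbols sit at the bottom; the longest codeword is 3 bits.

3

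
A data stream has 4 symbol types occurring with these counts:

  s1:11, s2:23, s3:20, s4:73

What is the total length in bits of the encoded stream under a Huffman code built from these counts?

Greedily combine the two least-frequent nodes:
merge s1(11) and s3(20): 31
merge s2(23) and 31: 54
merge 54 and s4(73): 127
The encoded length is the sum of every internal node's weight: 31 + 54 + 127 = 212 bits.

212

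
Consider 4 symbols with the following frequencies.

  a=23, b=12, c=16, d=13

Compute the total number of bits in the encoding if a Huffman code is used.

128

Greedily combine the two least-frequent nodes:
merge b(12) and d(13): 25
merge c(16) and a(23): 39
merge 25 and 39: 64
Each symbol's bit-cost is frequency × depth; summing gives 128 bits (equivalently 25 + 39 + 64).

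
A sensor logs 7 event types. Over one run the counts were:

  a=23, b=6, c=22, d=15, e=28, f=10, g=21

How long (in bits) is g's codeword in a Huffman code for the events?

3

Huffman merges, smallest pair first:
merge b(6) and f(10): 16
merge d(15) and 16: 31
merge g(21) and c(22): 43
merge a(23) and e(28): 51
merge 31 and 43: 74
merge 51 and 74: 125
The subtree containing g is merged 3 times, so code length = 3.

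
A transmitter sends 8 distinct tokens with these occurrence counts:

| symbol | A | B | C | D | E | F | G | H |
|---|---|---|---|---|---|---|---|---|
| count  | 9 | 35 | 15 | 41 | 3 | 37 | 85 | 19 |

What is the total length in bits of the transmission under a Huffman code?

Greedily combine the two least-frequent nodes:
merge E(3) and A(9): 12
merge 12 and C(15): 27
merge H(19) and 27: 46
merge B(35) and F(37): 72
merge D(41) and 46: 87
merge 72 and G(85): 157
merge 87 and 157: 244
Total encoded bits = sum of merged weights = 12 + 27 + 46 + 72 + 87 + 157 + 244 = 645.

645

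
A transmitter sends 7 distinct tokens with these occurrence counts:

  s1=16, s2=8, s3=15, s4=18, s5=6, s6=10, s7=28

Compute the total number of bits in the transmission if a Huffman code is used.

Greedily combine the two least-frequent nodes:
merge s5(6) and s2(8): 14
merge s6(10) and 14: 24
merge s3(15) and s1(16): 31
merge s4(18) and 24: 42
merge s7(28) and 31: 59
merge 42 and 59: 101
The encoded length is the sum of every internal node's weight: 14 + 24 + 31 + 42 + 59 + 101 = 271 bits.

271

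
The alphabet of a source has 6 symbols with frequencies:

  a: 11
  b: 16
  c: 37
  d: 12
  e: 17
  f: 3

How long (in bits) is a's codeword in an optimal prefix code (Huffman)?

Build the tree from the bottom:
combine f(3), a(11) → 14
combine d(12), 14 → 26
combine b(16), e(17) → 33
combine 26, 33 → 59
combine c(37), 59 → 96
a's leaf is at depth 4, giving a 4-bit codeword.

4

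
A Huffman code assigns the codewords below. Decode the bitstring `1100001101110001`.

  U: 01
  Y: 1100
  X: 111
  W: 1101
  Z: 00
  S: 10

YZWYU

Read left to right; each codeword is recognised as soon as it completes (prefix code):
  1100→Y | 00→Z | 1101→W | 1100→Y | 01→U
Decoded message: YZWYU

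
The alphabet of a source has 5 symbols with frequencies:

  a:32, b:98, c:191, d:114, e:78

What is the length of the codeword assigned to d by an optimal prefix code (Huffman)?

2

Build the tree from the bottom:
combine a(32), e(78) → 110
combine b(98), 110 → 208
combine d(114), c(191) → 305
combine 208, 305 → 513
d's leaf is at depth 2, giving a 2-bit codeword.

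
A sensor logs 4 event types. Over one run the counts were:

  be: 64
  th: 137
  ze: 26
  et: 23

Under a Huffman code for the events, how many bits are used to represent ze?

Huffman merges, smallest pair first:
merge et(23) and ze(26): 49
merge 49 and be(64): 113
merge 113 and th(137): 250
The subtree containing ze is merged 3 times, so code length = 3.

3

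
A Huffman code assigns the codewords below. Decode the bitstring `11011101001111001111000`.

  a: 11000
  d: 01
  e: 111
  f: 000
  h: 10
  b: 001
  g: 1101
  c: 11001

ggbebef

Read left to right; each codeword is recognised as soon as it completes (prefix code):
  1101→g | 1101→g | 001→b | 111→e | 001→b | 111→e | 000→f
Decoded message: ggbebef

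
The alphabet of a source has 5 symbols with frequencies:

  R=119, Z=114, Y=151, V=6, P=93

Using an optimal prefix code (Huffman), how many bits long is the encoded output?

Merge the two smallest weights repeatedly:
merge V(6) and P(93): 99
merge 99 and Z(114): 213
merge R(119) and Y(151): 270
merge 213 and 270: 483
Total encoded bits = sum of merged weights = 99 + 213 + 270 + 483 = 1065.

1065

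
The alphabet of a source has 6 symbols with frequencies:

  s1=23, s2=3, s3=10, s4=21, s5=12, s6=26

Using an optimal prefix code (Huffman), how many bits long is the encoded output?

228

Build the Huffman tree bottom-up:
merge s2(3) and s3(10): 13
merge s5(12) and 13: 25
merge s4(21) and s1(23): 44
merge 25 and s6(26): 51
merge 44 and 51: 95
Each symbol's bit-cost is frequency × depth; summing gives 228 bits (equivalently 13 + 25 + 44 + 51 + 95).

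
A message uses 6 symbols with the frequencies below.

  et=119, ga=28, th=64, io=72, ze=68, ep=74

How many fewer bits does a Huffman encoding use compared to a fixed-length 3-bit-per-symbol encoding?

Fixed-length: 3 bits × 425 symbols = 1275 bits.
Huffman merges:
ga(28) + th(64) → 92
ze(68) + io(72) → 140
ep(74) + 92 → 166
et(119) + 140 → 259
166 + 259 → 425
Huffman total = 92 + 140 + 166 + 259 + 425 = 1082 bits.
Saving = 1275 − 1082 = 193 bits.

193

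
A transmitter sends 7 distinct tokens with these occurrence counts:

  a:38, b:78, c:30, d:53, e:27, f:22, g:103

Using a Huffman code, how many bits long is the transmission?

921

Build the Huffman tree bottom-up:
merge f(22) and e(27): 49
merge c(30) and a(38): 68
merge 49 and d(53): 102
merge 68 and b(78): 146
merge 102 and g(103): 205
merge 146 and 205: 351
The encoded length is the sum of every internal node's weight: 49 + 68 + 102 + 146 + 205 + 351 = 921 bits.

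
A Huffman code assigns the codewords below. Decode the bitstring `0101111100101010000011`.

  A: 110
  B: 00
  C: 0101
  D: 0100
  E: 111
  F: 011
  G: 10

CEGCDBF

Read left to right; each codeword is recognised as soon as it completes (prefix code):
  0101→C | 111→E | 10→G | 0101→C | 0100→D | 00→B | 011→F
Decoded message: CEGCDBF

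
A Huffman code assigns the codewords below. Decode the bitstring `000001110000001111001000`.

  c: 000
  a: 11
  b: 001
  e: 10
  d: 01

Read left to right; each codeword is recognised as soon as it completes (prefix code):
  000→c | 001→b | 11→a | 000→c | 000→c | 11→a | 11→a | 001→b | 000→c
Decoded message: cbaccaabc

cbaccaabc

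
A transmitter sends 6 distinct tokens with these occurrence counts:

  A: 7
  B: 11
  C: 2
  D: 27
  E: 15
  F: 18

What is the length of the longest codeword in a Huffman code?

4

Merge the two lowest-weight nodes at each step:
combine C(2), A(7) → 9
combine 9, B(11) → 20
combine E(15), F(18) → 33
combine 20, D(27) → 47
combine 33, 47 → 80
Maximum depth reached is 4.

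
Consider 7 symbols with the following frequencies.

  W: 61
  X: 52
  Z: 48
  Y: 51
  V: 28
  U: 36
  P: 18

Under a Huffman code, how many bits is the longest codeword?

4

Merge the two lowest-weight nodes at each step:
merge P(18) and V(28): 46
merge U(36) and 46: 82
merge Z(48) and Y(51): 99
merge X(52) and W(61): 113
merge 82 and 99: 181
merge 113 and 181: 294
The rarest symbols sit at the bottom; the longest codeword is 4 bits.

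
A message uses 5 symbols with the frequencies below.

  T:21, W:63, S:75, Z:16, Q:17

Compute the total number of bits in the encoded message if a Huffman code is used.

Greedily combine the two least-frequent nodes:
Z(16) + Q(17) → 33
T(21) + 33 → 54
54 + W(63) → 117
S(75) + 117 → 192
The encoded length is the sum of every internal node's weight: 33 + 54 + 117 + 192 = 396 bits.

396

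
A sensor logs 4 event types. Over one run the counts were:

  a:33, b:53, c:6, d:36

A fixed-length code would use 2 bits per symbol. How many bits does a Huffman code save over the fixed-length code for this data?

14

Fixed-length: 2 bits × 128 symbols = 256 bits.
Huffman merges:
combine c(6), a(33) → 39
combine d(36), 39 → 75
combine b(53), 75 → 128
Huffman total = 39 + 75 + 128 = 242 bits.
Saving = 256 − 242 = 14 bits.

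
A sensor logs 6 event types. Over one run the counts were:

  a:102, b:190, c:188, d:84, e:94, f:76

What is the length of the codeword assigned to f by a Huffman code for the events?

3

Huffman merges, smallest pair first:
combine f(76), d(84) → 160
combine e(94), a(102) → 196
combine 160, c(188) → 348
combine b(190), 196 → 386
combine 348, 386 → 734
The subtree containing f is merged 3 times, so code length = 3.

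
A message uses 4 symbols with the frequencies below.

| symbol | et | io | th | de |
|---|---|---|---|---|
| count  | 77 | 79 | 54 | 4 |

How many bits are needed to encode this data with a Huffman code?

407

Merge the two smallest weights repeatedly:
combine de(4), th(54) → 58
combine 58, et(77) → 135
combine io(79), 135 → 214
Each symbol's bit-cost is frequency × depth; summing gives 407 bits (equivalently 58 + 135 + 214).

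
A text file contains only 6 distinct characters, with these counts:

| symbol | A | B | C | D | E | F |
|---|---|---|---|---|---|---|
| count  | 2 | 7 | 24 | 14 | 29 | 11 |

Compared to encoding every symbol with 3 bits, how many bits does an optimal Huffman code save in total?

58

Fixed-length: 3 bits × 87 symbols = 261 bits.
Huffman merges:
combine A(2), B(7) → 9
combine 9, F(11) → 20
combine D(14), 20 → 34
combine C(24), E(29) → 53
combine 34, 53 → 87
Huffman total = 9 + 20 + 34 + 53 + 87 = 203 bits.
Saving = 261 − 203 = 58 bits.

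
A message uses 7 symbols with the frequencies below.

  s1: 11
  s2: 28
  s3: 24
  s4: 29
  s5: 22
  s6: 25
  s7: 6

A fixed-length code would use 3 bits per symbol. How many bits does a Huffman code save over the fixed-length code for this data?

Fixed-length: 3 bits × 145 symbols = 435 bits.
Huffman merges:
combine s7(6), s1(11) → 17
combine 17, s5(22) → 39
combine s3(24), s6(25) → 49
combine s2(28), s4(29) → 57
combine 39, 49 → 88
combine 57, 88 → 145
Huffman total = 17 + 39 + 49 + 57 + 88 + 145 = 395 bits.
Saving = 435 − 395 = 40 bits.

40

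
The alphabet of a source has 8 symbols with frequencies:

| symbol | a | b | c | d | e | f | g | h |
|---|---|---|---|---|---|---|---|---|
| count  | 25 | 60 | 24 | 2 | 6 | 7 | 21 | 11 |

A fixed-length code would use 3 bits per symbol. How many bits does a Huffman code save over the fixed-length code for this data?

71

Fixed-length: 3 bits × 156 symbols = 468 bits.
Huffman merges:
merge d(2) and e(6): 8
merge f(7) and 8: 15
merge h(11) and 15: 26
merge g(21) and c(24): 45
merge a(25) and 26: 51
merge 45 and 51: 96
merge b(60) and 96: 156
Huffman total = 8 + 15 + 26 + 45 + 51 + 96 + 156 = 397 bits.
Saving = 468 − 397 = 71 bits.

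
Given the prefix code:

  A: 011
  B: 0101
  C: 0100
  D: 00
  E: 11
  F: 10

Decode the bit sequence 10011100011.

FAFDE

Read left to right; each codeword is recognised as soon as it completes (prefix code):
  10→F | 011→A | 10→F | 00→D | 11→E
Decoded message: FAFDE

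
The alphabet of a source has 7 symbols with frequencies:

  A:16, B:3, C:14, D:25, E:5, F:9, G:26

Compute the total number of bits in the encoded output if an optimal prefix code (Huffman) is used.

251

Merge the two smallest weights repeatedly:
merge B(3) and E(5): 8
merge 8 and F(9): 17
merge C(14) and A(16): 30
merge 17 and D(25): 42
merge G(26) and 30: 56
merge 42 and 56: 98
The encoded length is the sum of every internal node's weight: 8 + 17 + 30 + 42 + 56 + 98 = 251 bits.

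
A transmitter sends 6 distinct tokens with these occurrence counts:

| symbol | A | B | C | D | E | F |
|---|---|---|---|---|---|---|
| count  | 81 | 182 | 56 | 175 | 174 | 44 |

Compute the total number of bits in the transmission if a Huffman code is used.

Greedily combine the two least-frequent nodes:
merge F(44) and C(56): 100
merge A(81) and 100: 181
merge E(174) and D(175): 349
merge 181 and B(182): 363
merge 349 and 363: 712
The encoded length is the sum of every internal node's weight: 100 + 181 + 349 + 363 + 712 = 1705 bits.

1705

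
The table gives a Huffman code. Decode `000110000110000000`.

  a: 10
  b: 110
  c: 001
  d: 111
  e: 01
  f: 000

fbfbff

Read left to right; each codeword is recognised as soon as it completes (prefix code):
  000→f | 110→b | 000→f | 110→b | 000→f | 000→f
Decoded message: fbfbff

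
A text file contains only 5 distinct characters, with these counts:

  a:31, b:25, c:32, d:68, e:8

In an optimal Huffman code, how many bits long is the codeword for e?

3

Build the tree from the bottom:
merge e(8) and b(25): 33
merge a(31) and c(32): 63
merge 33 and 63: 96
merge d(68) and 96: 164
e sits 3 levels below the root, so its codeword is 3 bits.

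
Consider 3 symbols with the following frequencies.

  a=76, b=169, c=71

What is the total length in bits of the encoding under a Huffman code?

Merge the two smallest weights repeatedly:
combine c(71), a(76) → 147
combine 147, b(169) → 316
The encoded length is the sum of every internal node's weight: 147 + 316 = 463 bits.

463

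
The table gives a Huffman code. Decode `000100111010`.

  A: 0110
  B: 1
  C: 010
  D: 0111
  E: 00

Read left to right; each codeword is recognised as soon as it completes (prefix code):
  00→E | 010→C | 0111→D | 010→C
Decoded message: ECDC

ECDC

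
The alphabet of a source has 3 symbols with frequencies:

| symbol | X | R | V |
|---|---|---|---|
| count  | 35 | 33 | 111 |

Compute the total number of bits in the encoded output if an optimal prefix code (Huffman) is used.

Merge the two smallest weights repeatedly:
combine R(33), X(35) → 68
combine 68, V(111) → 179
Total encoded bits = sum of merged weights = 68 + 179 = 247.

247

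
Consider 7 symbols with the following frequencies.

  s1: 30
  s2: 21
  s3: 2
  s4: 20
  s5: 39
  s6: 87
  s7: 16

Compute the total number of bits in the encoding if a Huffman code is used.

Merge the two smallest weights repeatedly:
s3(2) + s7(16) → 18
18 + s4(20) → 38
s2(21) + s1(30) → 51
38 + s5(39) → 77
51 + 77 → 128
s6(87) + 128 → 215
Each symbol's bit-cost is frequency × depth; summing gives 527 bits (equivalently 18 + 38 + 51 + 77 + 128 + 215).

527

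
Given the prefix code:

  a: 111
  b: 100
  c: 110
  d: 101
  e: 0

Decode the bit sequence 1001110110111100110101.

baecabcd

Read left to right; each codeword is recognised as soon as it completes (prefix code):
  100→b | 111→a | 0→e | 110→c | 111→a | 100→b | 110→c | 101→d
Decoded message: baecabcd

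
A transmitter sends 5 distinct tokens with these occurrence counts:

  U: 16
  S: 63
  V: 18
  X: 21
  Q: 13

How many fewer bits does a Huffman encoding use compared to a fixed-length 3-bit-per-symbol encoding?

126

Fixed-length: 3 bits × 131 symbols = 393 bits.
Huffman merges:
merge Q(13) and U(16): 29
merge V(18) and X(21): 39
merge 29 and 39: 68
merge S(63) and 68: 131
Huffman total = 29 + 39 + 68 + 131 = 267 bits.
Saving = 393 − 267 = 126 bits.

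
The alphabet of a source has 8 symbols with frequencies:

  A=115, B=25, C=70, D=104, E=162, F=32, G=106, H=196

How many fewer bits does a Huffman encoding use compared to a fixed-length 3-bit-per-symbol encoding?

174

Fixed-length: 3 bits × 810 symbols = 2430 bits.
Huffman merges:
merge B(25) and F(32): 57
merge 57 and C(70): 127
merge D(104) and G(106): 210
merge A(115) and 127: 242
merge E(162) and H(196): 358
merge 210 and 242: 452
merge 358 and 452: 810
Huffman total = 57 + 127 + 210 + 242 + 358 + 452 + 810 = 2256 bits.
Saving = 2430 − 2256 = 174 bits.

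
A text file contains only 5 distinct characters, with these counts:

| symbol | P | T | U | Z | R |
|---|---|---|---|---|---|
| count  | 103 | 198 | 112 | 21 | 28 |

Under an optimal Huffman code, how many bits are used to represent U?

2

Build the tree from the bottom:
merge Z(21) and R(28): 49
merge 49 and P(103): 152
merge U(112) and 152: 264
merge T(198) and 264: 462
U's leaf is at depth 2, giving a 2-bit codeword.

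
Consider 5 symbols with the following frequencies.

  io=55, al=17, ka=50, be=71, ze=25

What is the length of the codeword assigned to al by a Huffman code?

3

Build the tree from the bottom:
al(17) + ze(25) → 42
42 + ka(50) → 92
io(55) + be(71) → 126
92 + 126 → 218
The subtree containing al is merged 3 times, so code length = 3.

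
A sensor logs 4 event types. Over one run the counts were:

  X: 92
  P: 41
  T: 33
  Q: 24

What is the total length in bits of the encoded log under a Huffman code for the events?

Merge the two smallest weights repeatedly:
merge Q(24) and T(33): 57
merge P(41) and 57: 98
merge X(92) and 98: 190
Each symbol's bit-cost is frequency × depth; summing gives 345 bits (equivalently 57 + 98 + 190).

345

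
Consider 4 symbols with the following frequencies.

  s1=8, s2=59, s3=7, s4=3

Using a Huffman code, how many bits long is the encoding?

Greedily combine the two least-frequent nodes:
merge s4(3) and s3(7): 10
merge s1(8) and 10: 18
merge 18 and s2(59): 77
Total encoded bits = sum of merged weights = 10 + 18 + 77 = 105.

105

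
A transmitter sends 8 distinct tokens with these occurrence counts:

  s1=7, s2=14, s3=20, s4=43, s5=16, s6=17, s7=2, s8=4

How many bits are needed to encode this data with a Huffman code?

Greedily combine the two least-frequent nodes:
merge s7(2) and s8(4): 6
merge 6 and s1(7): 13
merge 13 and s2(14): 27
merge s5(16) and s6(17): 33
merge s3(20) and 27: 47
merge 33 and s4(43): 76
merge 47 and 76: 123
Total encoded bits = sum of merged weights = 6 + 13 + 27 + 33 + 47 + 76 + 123 = 325.

325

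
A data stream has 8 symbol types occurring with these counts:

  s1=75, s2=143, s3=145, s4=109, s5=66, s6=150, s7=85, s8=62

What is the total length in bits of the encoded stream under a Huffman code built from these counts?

2483

Merge the two smallest weights repeatedly:
combine s8(62), s5(66) → 128
combine s1(75), s7(85) → 160
combine s4(109), 128 → 237
combine s2(143), s3(145) → 288
combine s6(150), 160 → 310
combine 237, 288 → 525
combine 310, 525 → 835
Total encoded bits = sum of merged weights = 128 + 160 + 237 + 288 + 310 + 525 + 835 = 2483.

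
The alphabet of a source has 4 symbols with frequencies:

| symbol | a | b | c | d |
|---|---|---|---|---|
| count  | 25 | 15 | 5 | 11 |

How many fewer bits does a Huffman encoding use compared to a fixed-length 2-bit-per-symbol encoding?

Fixed-length: 2 bits × 56 symbols = 112 bits.
Huffman merges:
combine c(5), d(11) → 16
combine b(15), 16 → 31
combine a(25), 31 → 56
Huffman total = 16 + 31 + 56 = 103 bits.
Saving = 112 − 103 = 9 bits.

9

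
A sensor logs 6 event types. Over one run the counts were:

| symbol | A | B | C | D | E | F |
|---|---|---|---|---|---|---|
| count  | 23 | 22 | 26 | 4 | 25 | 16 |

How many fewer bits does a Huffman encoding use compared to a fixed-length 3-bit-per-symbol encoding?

Fixed-length: 3 bits × 116 symbols = 348 bits.
Huffman merges:
merge D(4) and F(16): 20
merge 20 and B(22): 42
merge A(23) and E(25): 48
merge C(26) and 42: 68
merge 48 and 68: 116
Huffman total = 20 + 42 + 48 + 68 + 116 = 294 bits.
Saving = 348 − 294 = 54 bits.

54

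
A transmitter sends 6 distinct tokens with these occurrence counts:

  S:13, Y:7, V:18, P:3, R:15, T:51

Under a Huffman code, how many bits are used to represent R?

3

Huffman merges, smallest pair first:
merge P(3) and Y(7): 10
merge 10 and S(13): 23
merge R(15) and V(18): 33
merge 23 and 33: 56
merge T(51) and 56: 107
R's leaf is at depth 3, giving a 3-bit codeword.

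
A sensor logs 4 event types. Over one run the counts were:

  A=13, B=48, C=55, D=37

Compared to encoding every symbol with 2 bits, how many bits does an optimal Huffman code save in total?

Fixed-length: 2 bits × 153 symbols = 306 bits.
Huffman merges:
combine A(13), D(37) → 50
combine B(48), 50 → 98
combine C(55), 98 → 153
Huffman total = 50 + 98 + 153 = 301 bits.
Saving = 306 − 301 = 5 bits.

5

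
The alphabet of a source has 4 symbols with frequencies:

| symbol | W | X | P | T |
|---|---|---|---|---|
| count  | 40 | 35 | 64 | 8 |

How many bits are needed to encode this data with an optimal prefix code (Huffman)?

Merge the two smallest weights repeatedly:
T(8) + X(35) → 43
W(40) + 43 → 83
P(64) + 83 → 147
Each symbol's bit-cost is frequency × depth; summing gives 273 bits (equivalently 43 + 83 + 147).

273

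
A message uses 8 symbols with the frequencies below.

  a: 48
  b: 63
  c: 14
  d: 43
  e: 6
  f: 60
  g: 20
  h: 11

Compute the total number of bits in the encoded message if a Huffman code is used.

720

Build the Huffman tree bottom-up:
e(6) + h(11) → 17
c(14) + 17 → 31
g(20) + 31 → 51
d(43) + a(48) → 91
51 + f(60) → 111
b(63) + 91 → 154
111 + 154 → 265
Total encoded bits = sum of merged weights = 17 + 31 + 51 + 91 + 111 + 154 + 265 = 720.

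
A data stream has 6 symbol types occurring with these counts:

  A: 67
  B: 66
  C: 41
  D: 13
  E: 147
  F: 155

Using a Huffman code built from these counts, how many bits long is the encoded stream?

Greedily combine the two least-frequent nodes:
D(13) + C(41) → 54
54 + B(66) → 120
A(67) + 120 → 187
E(147) + F(155) → 302
187 + 302 → 489
Total encoded bits = sum of merged weights = 54 + 120 + 187 + 302 + 489 = 1152.

1152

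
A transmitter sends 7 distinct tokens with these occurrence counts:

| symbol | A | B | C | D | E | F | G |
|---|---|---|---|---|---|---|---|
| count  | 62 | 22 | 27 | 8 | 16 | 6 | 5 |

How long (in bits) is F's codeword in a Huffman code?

Build the tree from the bottom:
combine G(5), F(6) → 11
combine D(8), 11 → 19
combine E(16), 19 → 35
combine B(22), C(27) → 49
combine 35, 49 → 84
combine A(62), 84 → 146
F's leaf is at depth 5, giving a 5-bit codeword.

5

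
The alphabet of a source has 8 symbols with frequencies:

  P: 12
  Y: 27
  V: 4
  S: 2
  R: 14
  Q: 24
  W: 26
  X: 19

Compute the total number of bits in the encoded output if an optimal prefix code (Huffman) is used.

355

Build the Huffman tree bottom-up:
combine S(2), V(4) → 6
combine 6, P(12) → 18
combine R(14), 18 → 32
combine X(19), Q(24) → 43
combine W(26), Y(27) → 53
combine 32, 43 → 75
combine 53, 75 → 128
Total encoded bits = sum of merged weights = 6 + 18 + 32 + 43 + 53 + 75 + 128 = 355.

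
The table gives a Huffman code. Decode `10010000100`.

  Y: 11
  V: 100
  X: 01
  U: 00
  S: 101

VVUV

Read left to right; each codeword is recognised as soon as it completes (prefix code):
  100→V | 100→V | 00→U | 100→V
Decoded message: VVUV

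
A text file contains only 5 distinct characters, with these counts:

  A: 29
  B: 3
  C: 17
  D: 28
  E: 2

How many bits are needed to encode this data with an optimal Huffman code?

Merge the two smallest weights repeatedly:
combine E(2), B(3) → 5
combine 5, C(17) → 22
combine 22, D(28) → 50
combine A(29), 50 → 79
The encoded length is the sum of every internal node's weight: 5 + 22 + 50 + 79 = 156 bits.

156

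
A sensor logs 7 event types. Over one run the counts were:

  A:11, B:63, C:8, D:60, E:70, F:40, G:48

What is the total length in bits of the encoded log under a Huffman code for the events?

Greedily combine the two least-frequent nodes:
C(8) + A(11) → 19
19 + F(40) → 59
G(48) + 59 → 107
D(60) + B(63) → 123
E(70) + 107 → 177
123 + 177 → 300
The encoded length is the sum of every internal node's weight: 19 + 59 + 107 + 123 + 177 + 300 = 785 bits.

785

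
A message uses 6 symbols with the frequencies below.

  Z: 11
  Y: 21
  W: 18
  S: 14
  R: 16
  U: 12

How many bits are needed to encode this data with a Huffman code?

237

Greedily combine the two least-frequent nodes:
Z(11) + U(12) → 23
S(14) + R(16) → 30
W(18) + Y(21) → 39
23 + 30 → 53
39 + 53 → 92
Each symbol's bit-cost is frequency × depth; summing gives 237 bits (equivalently 23 + 30 + 39 + 53 + 92).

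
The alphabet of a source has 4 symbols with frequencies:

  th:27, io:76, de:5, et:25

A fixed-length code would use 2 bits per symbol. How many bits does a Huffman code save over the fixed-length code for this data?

Fixed-length: 2 bits × 133 symbols = 266 bits.
Huffman merges:
merge de(5) and et(25): 30
merge th(27) and 30: 57
merge 57 and io(76): 133
Huffman total = 30 + 57 + 133 = 220 bits.
Saving = 266 − 220 = 46 bits.

46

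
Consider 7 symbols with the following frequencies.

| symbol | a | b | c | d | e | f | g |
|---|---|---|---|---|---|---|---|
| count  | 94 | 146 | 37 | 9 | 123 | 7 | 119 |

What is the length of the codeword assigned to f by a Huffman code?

5

Huffman merges, smallest pair first:
combine f(7), d(9) → 16
combine 16, c(37) → 53
combine 53, a(94) → 147
combine g(119), e(123) → 242
combine b(146), 147 → 293
combine 242, 293 → 535
The subtree containing f is merged 5 times, so code length = 5.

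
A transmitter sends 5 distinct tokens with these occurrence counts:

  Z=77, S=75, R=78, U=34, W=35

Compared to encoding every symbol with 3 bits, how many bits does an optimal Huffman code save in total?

230

Fixed-length: 3 bits × 299 symbols = 897 bits.
Huffman merges:
U(34) + W(35) → 69
69 + S(75) → 144
Z(77) + R(78) → 155
144 + 155 → 299
Huffman total = 69 + 144 + 155 + 299 = 667 bits.
Saving = 897 − 667 = 230 bits.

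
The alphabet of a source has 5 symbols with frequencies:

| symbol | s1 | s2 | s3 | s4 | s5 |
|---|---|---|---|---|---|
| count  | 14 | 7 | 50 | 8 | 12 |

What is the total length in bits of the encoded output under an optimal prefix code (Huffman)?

173

Build the Huffman tree bottom-up:
merge s2(7) and s4(8): 15
merge s5(12) and s1(14): 26
merge 15 and 26: 41
merge 41 and s3(50): 91
The encoded length is the sum of every internal node's weight: 15 + 26 + 41 + 91 = 173 bits.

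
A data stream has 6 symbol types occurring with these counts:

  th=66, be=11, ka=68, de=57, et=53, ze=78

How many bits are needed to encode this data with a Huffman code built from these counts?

851

Build the Huffman tree bottom-up:
merge be(11) and et(53): 64
merge de(57) and 64: 121
merge th(66) and ka(68): 134
merge ze(78) and 121: 199
merge 134 and 199: 333
Total encoded bits = sum of merged weights = 64 + 121 + 134 + 199 + 333 = 851.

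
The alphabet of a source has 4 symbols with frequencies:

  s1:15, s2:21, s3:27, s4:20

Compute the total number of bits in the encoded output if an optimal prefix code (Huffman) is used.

166

Greedily combine the two least-frequent nodes:
merge s1(15) and s4(20): 35
merge s2(21) and s3(27): 48
merge 35 and 48: 83
Each symbol's bit-cost is frequency × depth; summing gives 166 bits (equivalently 35 + 48 + 83).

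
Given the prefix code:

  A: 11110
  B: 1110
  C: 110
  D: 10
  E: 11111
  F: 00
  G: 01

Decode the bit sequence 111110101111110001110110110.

Read left to right; each codeword is recognised as soon as it completes (prefix code):
  11111→E | 01→G | 01→G | 11111→E | 00→F | 01→G | 110→C | 110→C | 110→C
Decoded message: EGGEFGCCC

EGGEFGCCC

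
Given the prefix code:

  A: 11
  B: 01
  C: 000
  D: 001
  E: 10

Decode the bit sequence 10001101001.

Read left to right; each codeword is recognised as soon as it completes (prefix code):
  10→E | 001→D | 10→E | 10→E | 01→B
Decoded message: EDEEB

EDEEB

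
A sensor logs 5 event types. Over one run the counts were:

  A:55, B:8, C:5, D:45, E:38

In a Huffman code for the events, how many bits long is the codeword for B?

Repeatedly merge the two smallest:
combine C(5), B(8) → 13
combine 13, E(38) → 51
combine D(45), 51 → 96
combine A(55), 96 → 151
The subtree containing B is merged 4 times, so code length = 4.

4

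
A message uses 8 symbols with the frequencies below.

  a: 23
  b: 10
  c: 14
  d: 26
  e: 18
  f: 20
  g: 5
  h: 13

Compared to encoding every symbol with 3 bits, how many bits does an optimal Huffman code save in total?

11

Fixed-length: 3 bits × 129 symbols = 387 bits.
Huffman merges:
g(5) + b(10) → 15
h(13) + c(14) → 27
15 + e(18) → 33
f(20) + a(23) → 43
d(26) + 27 → 53
33 + 43 → 76
53 + 76 → 129
Huffman total = 15 + 27 + 33 + 43 + 53 + 76 + 129 = 376 bits.
Saving = 387 − 376 = 11 bits.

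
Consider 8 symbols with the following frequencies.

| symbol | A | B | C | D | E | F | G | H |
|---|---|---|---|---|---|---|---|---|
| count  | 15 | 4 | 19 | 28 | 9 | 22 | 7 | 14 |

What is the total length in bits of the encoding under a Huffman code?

335

Build the Huffman tree bottom-up:
B(4) + G(7) → 11
E(9) + 11 → 20
H(14) + A(15) → 29
C(19) + 20 → 39
F(22) + D(28) → 50
29 + 39 → 68
50 + 68 → 118
Total encoded bits = sum of merged weights = 11 + 20 + 29 + 39 + 50 + 68 + 118 = 335.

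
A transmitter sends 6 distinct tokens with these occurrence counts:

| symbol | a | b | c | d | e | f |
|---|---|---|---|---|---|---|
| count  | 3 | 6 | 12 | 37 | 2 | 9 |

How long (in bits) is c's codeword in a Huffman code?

2

Repeatedly merge the two smallest:
merge e(2) and a(3): 5
merge 5 and b(6): 11
merge f(9) and 11: 20
merge c(12) and 20: 32
merge 32 and d(37): 69
c sits 2 levels below the root, so its codeword is 2 bits.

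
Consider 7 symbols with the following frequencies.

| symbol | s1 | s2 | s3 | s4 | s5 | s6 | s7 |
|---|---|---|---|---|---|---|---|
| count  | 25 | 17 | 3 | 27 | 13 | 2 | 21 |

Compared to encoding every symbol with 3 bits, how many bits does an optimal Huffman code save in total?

50

Fixed-length: 3 bits × 108 symbols = 324 bits.
Huffman merges:
merge s6(2) and s3(3): 5
merge 5 and s5(13): 18
merge s2(17) and 18: 35
merge s7(21) and s1(25): 46
merge s4(27) and 35: 62
merge 46 and 62: 108
Huffman total = 5 + 18 + 35 + 46 + 62 + 108 = 274 bits.
Saving = 324 − 274 = 50 bits.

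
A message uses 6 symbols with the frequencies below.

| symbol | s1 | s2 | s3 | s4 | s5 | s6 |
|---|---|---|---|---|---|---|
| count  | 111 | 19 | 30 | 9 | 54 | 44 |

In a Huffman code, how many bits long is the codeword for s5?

Repeatedly merge the two smallest:
merge s4(9) and s2(19): 28
merge 28 and s3(30): 58
merge s6(44) and s5(54): 98
merge 58 and 98: 156
merge s1(111) and 156: 267
The subtree containing s5 is merged 3 times, so code length = 3.

3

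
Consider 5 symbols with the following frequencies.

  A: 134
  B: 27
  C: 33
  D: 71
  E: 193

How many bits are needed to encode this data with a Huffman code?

Merge the two smallest weights repeatedly:
B(27) + C(33) → 60
60 + D(71) → 131
131 + A(134) → 265
E(193) + 265 → 458
Total encoded bits = sum of merged weights = 60 + 131 + 265 + 458 = 914.

914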